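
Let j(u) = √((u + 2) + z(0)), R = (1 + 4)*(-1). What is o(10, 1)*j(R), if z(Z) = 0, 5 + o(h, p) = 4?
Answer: -I*√3 ≈ -1.732*I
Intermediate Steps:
o(h, p) = -1 (o(h, p) = -5 + 4 = -1)
R = -5 (R = 5*(-1) = -5)
j(u) = √(2 + u) (j(u) = √((u + 2) + 0) = √((2 + u) + 0) = √(2 + u))
o(10, 1)*j(R) = -√(2 - 5) = -√(-3) = -I*√3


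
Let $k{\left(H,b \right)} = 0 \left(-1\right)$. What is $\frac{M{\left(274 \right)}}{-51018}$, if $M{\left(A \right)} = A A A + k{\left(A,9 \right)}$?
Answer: $- \frac{10285412}{25509} \approx -403.21$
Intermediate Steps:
$k{\left(H,b \right)} = 0$
$M{\left(A \right)} = A^{3}$ ($M{\left(A \right)} = A A A + 0 = A^{2} A + 0 = A^{3} + 0 = A^{3}$)
$\frac{M{\left(274 \right)}}{-51018} = \frac{274^{3}}{-51018} = 20570824 \left(- \frac{1}{51018}\right) = - \frac{10285412}{25509}$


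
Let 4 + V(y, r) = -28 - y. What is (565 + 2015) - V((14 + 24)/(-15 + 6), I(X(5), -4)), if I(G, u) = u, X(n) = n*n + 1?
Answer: 23470/9 ≈ 2607.8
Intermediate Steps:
X(n) = 1 + n**2 (X(n) = n**2 + 1 = 1 + n**2)
V(y, r) = -32 - y (V(y, r) = -4 + (-28 - y) = -32 - y)
(565 + 2015) - V((14 + 24)/(-15 + 6), I(X(5), -4)) = (565 + 2015) - (-32 - (14 + 24)/(-15 + 6)) = 2580 - (-32 - 38/(-9)) = 2580 - (-32 - 38*(-1)/9) = 2580 - (-32 - 1*(-38/9)) = 2580 - (-32 + 38/9) = 2580 - 1*(-250/9) = 2580 + 250/9 = 23470/9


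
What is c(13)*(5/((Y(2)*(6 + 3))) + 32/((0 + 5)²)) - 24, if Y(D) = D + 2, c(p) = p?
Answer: -4999/900 ≈ -5.5544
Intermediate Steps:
Y(D) = 2 + D
c(13)*(5/((Y(2)*(6 + 3))) + 32/((0 + 5)²)) - 24 = 13*(5/(((2 + 2)*(6 + 3))) + 32/((0 + 5)²)) - 24 = 13*(5/((4*9)) + 32/(5²)) - 24 = 13*(5/36 + 32/25) - 24 = 13*(1277/900) - 24 = 16601/900 - 24 = -4999/900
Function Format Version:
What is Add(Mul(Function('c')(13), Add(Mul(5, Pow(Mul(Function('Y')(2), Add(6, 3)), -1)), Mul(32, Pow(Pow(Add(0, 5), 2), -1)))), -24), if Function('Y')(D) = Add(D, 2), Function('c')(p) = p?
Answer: Rational(-4999, 900) ≈ -5.5544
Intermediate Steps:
Function('Y')(D) = Add(2, D)
Add(Mul(Function('c')(13), Add(Mul(5, Pow(Mul(Function('Y')(2), Add(6, 3)), -1)), Mul(32, Pow(Pow(Add(0, 5), 2), -1)))), -24) = Add(Mul(13, Add(Mul(5, Pow(Mul(Add(2, 2), Add(6, 3)), -1)), Mul(32, Pow(Pow(Add(0, 5), 2), -1)))), -24) = Add(Mul(13, Add(Mul(5, Pow(Mul(4, 9), -1)), Mul(32, Pow(Pow(5, 2), -1)))), -24) = Add(Mul(13, Add(Mul(5, Pow(36, -1)), Mul(32, Pow(25, -1)))), -24) = Add(Mul(13, Add(Mul(5, Rational(1, 36)), Mul(32, Rational(1, 25)))), -24) = Add(Mul(13, Add(Rational(5, 36), Rational(32, 25))), -24) = Add(Mul(13, Rational(1277, 900)), -24) = Add(Rational(16601, 900), -24) = Rational(-4999, 900)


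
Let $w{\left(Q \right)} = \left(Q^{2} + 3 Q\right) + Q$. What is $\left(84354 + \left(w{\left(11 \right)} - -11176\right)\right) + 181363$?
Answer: $277058$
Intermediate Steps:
$w{\left(Q \right)} = Q^{2} + 4 Q$
$\left(84354 + \left(w{\left(11 \right)} - -11176\right)\right) + 181363 = \left(84354 + \left(11 \left(4 + 11\right) - -11176\right)\right) + 181363 = \left(84354 + \left(11 \cdot 15 + 11176\right)\right) + 181363 = \left(84354 + \left(165 + 11176\right)\right) + 181363 = \left(84354 + 11341\right) + 181363 = 95695 + 181363 = 277058$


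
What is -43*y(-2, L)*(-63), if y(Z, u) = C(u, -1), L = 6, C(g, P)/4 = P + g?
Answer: 54180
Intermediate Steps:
C(g, P) = 4*P + 4*g (C(g, P) = 4*(P + g) = 4*P + 4*g)
y(Z, u) = -4 + 4*u (y(Z, u) = 4*(-1) + 4*u = -4 + 4*u)
-43*y(-2, L)*(-63) = -43*(-4 + 4*6)*(-63) = -43*(-4 + 24)*(-63) = -43*20*(-63) = -860*(-63) = 54180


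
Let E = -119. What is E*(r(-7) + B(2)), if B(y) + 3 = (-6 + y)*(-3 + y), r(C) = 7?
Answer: -952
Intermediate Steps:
B(y) = -3 + (-6 + y)*(-3 + y)
E*(r(-7) + B(2)) = -119*(7 + (15 + 2² - 9*2)) = -119*(7 + (15 + 4 - 18)) = -119*(7 + 1) = -119*8 = -952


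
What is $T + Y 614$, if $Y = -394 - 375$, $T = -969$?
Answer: $-473135$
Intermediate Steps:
$Y = -769$
$T + Y 614 = -969 - 472166 = -473135$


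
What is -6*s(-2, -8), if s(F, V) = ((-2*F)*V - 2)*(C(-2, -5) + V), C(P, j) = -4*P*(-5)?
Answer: -9792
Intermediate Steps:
C(P, j) = 20*P
s(F, V) = (-40 + V)*(-2 - 2*F*V) (s(F, V) = ((-2*F)*V - 2)*(20*(-2) + V) = (-2*F*V - 2)*(-40 + V) = (-2 - 2*F*V)*(-40 + V) = (-40 + V)*(-2 - 2*F*V))
-6*s(-2, -8) = -6*(80 - 2*(-8) - 2*(-2)*(-8)² + 80*(-2)*(-8)) = -6*(80 + 16 - 2*(-2)*64 + 1280) = -6*(80 + 16 + 256 + 1280) = -6*1632 = -9792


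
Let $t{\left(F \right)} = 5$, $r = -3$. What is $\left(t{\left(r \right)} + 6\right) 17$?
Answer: $187$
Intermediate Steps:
$\left(t{\left(r \right)} + 6\right) 17 = \left(5 + 6\right) 17 = 11 \cdot 17 = 187$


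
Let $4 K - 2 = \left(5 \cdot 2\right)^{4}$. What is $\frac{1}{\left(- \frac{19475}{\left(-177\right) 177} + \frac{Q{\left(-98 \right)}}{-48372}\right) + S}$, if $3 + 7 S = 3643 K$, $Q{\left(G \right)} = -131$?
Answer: $\frac{3536041572}{4601563480336057} \approx 7.6844 \cdot 10^{-7}$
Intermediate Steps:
$K = \frac{5001}{2}$ ($K = \frac{1}{2} + \frac{\left(5 \cdot 2\right)^{4}}{4} = \frac{1}{2} + \frac{10^{4}}{4} = \frac{1}{2} + \frac{1}{4} \cdot 10000 = \frac{1}{2} + 2500 = \frac{5001}{2} \approx 2500.5$)
$S = \frac{18218637}{14}$ ($S = - \frac{3}{7} + \frac{3643 \cdot \frac{5001}{2}}{7} = - \frac{3}{7} + \frac{1}{7} \cdot \frac{18218643}{2} = - \frac{3}{7} + \frac{18218643}{14} = \frac{18218637}{14} \approx 1.3013 \cdot 10^{6}$)
$\frac{1}{\left(- \frac{19475}{\left(-177\right) 177} + \frac{Q{\left(-98 \right)}}{-48372}\right) + S} = \frac{1}{\left(- \frac{19475}{\left(-177\right) 177} - \frac{131}{-48372}\right) + \frac{18218637}{14}} = \frac{1}{\left(- \frac{19475}{-31329} - - \frac{131}{48372}\right) + \frac{18218637}{14}} = \frac{1}{\left(\left(-19475\right) \left(- \frac{1}{31329}\right) + \frac{131}{48372}\right) + \frac{18218637}{14}} = \frac{1}{\left(\frac{19475}{31329} + \frac{131}{48372}\right) + \frac{18218637}{14}} = \frac{1}{\frac{315382933}{505148796} + \frac{18218637}{14}} = \frac{1}{\frac{4601563480336057}{3536041572}} = \frac{3536041572}{4601563480336057}$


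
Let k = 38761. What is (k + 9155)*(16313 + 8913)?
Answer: 1208729016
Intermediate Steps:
(k + 9155)*(16313 + 8913) = (38761 + 9155)*(16313 + 8913) = 47916*25226 = 1208729016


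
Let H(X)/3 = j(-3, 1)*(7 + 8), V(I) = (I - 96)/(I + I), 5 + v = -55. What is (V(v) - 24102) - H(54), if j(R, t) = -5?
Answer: -238757/10 ≈ -23876.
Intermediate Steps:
v = -60 (v = -5 - 55 = -60)
V(I) = (-96 + I)/(2*I) (V(I) = (-96 + I)/((2*I)) = (-96 + I)*(1/(2*I)) = (-96 + I)/(2*I))
H(X) = -225 (H(X) = 3*(-5*(7 + 8)) = 3*(-5*15) = 3*(-75) = -225)
(V(v) - 24102) - H(54) = ((½)*(-96 - 60)/(-60) - 24102) - 1*(-225) = ((½)*(-1/60)*(-156) - 24102) + 225 = (13/10 - 24102) + 225 = -241007/10 + 225 = -238757/10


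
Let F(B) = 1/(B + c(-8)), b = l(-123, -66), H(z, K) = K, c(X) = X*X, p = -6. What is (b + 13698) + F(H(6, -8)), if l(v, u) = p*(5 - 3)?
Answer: 766417/56 ≈ 13686.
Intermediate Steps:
c(X) = X**2
l(v, u) = -12 (l(v, u) = -6*(5 - 3) = -6*2 = -12)
b = -12
F(B) = 1/(64 + B) (F(B) = 1/(B + (-8)**2) = 1/(B + 64) = 1/(64 + B))
(b + 13698) + F(H(6, -8)) = (-12 + 13698) + 1/(64 - 8) = 13686 + 1/56 = 766417/56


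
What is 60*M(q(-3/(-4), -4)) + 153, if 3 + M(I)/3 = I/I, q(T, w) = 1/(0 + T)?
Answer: -207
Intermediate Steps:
q(T, w) = 1/T
M(I) = -6 (M(I) = -9 + 3*(I/I) = -9 + 3*1 = -9 + 3 = -6)
60*M(q(-3/(-4), -4)) + 153 = 60*(-6) + 153 = -360 + 153 = -207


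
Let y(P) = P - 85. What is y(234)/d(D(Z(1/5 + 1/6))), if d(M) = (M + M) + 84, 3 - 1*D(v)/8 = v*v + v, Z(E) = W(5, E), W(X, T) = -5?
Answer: -149/188 ≈ -0.79255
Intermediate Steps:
y(P) = -85 + P
Z(E) = -5
D(v) = 24 - 8*v - 8*v² (D(v) = 24 - 8*(v*v + v) = 24 - 8*(v² + v) = 24 - 8*(v + v²) = 24 + (-8*v - 8*v²) = 24 - 8*v - 8*v²)
d(M) = 84 + 2*M (d(M) = 2*M + 84 = 84 + 2*M)
y(234)/d(D(Z(1/5 + 1/6))) = (-85 + 234)/(84 + 2*(24 - 8*(-5) - 8*(-5)²)) = 149/(84 + 2*(24 + 40 - 8*25)) = 149/(84 + 2*(24 + 40 - 200)) = 149/(84 + 2*(-136)) = 149/(84 - 272) = 149/(-188) = 149*(-1/188) = -149/188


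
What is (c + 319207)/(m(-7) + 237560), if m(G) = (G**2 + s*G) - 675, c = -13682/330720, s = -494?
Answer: 349563329/263253120 ≈ 1.3279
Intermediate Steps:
c = -6841/165360 (c = -13682*1/330720 = -6841/165360 ≈ -0.041370)
m(G) = -675 + G**2 - 494*G (m(G) = (G**2 - 494*G) - 675 = -675 + G**2 - 494*G)
(c + 319207)/(m(-7) + 237560) = (-6841/165360 + 319207)/((-675 + (-7)**2 - 494*(-7)) + 237560) = 52784062679/(165360*((-675 + 49 + 3458) + 237560)) = 52784062679/(165360*(2832 + 237560)) = (52784062679/165360)/240392 = (52784062679/165360)*(1/240392) = 349563329/263253120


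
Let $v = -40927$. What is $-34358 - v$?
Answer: $6569$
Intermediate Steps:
$-34358 - v = -34358 - -40927 = -34358 + 40927 = 6569$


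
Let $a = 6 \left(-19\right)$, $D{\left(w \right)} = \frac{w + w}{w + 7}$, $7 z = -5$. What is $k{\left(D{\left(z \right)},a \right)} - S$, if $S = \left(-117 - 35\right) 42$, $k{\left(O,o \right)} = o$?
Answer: $6270$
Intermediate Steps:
$z = - \frac{5}{7}$ ($z = \frac{1}{7} \left(-5\right) = - \frac{5}{7} \approx -0.71429$)
$D{\left(w \right)} = \frac{2 w}{7 + w}$
$a = -114$
$S = -6384$ ($S = \left(-117 - 35\right) 42 = \left(-152\right) 42 = -6384$)
$k{\left(D{\left(z \right)},a \right)} - S = -114 - -6384 = -114 + 6384 = 6270$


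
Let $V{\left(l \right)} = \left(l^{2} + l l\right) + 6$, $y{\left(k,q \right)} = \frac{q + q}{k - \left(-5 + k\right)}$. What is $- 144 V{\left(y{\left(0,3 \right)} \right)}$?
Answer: $- \frac{31968}{25} \approx -1278.7$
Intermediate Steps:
$y{\left(k,q \right)} = \frac{2 q}{5}$
$V{\left(l \right)} = 6 + 2 l^{2}$ ($V{\left(l \right)} = \left(l^{2} + l^{2}\right) + 6 = 2 l^{2} + 6 = 6 + 2 l^{2}$)
$- 144 V{\left(y{\left(0,3 \right)} \right)} = - 144 \left(6 + 2 \left(\frac{2}{5} \cdot 3\right)^{2}\right) = - 144 \left(6 + 2 \left(\frac{6}{5}\right)^{2}\right) = - 144 \left(6 + 2 \cdot \frac{36}{25}\right) = - 144 \left(6 + \frac{72}{25}\right) = \left(-144\right) \frac{222}{25} = - \frac{31968}{25}$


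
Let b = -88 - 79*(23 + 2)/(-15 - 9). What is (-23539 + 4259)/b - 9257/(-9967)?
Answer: 4613198449/1365479 ≈ 3378.4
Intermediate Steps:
b = -137/24 (b = -88 - 1975/(-24) = -88 - 1975*(-1)/24 = -88 - 79*(-25/24) = -88 + 1975/24 = -137/24 ≈ -5.7083)
(-23539 + 4259)/b - 9257/(-9967) = (-23539 + 4259)/(-137/24) - 9257/(-9967) = -19280*(-24/137) - 9257*(-1/9967) = 462720/137 + 9257/9967 = 4613198449/1365479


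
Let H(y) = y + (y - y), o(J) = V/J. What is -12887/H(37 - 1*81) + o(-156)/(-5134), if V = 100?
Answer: 1290156781/4404972 ≈ 292.89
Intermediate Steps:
o(J) = 100/J
H(y) = y (H(y) = y + 0 = y)
-12887/H(37 - 1*81) + o(-156)/(-5134) = -12887/(37 - 1*81) + (100/(-156))/(-5134) = -12887/(37 - 81) + (100*(-1/156))*(-1/5134) = -12887/(-44) - 25/39*(-1/5134) = -12887*(-1/44) + 25/200226 = 12887/44 + 25/200226 = 1290156781/4404972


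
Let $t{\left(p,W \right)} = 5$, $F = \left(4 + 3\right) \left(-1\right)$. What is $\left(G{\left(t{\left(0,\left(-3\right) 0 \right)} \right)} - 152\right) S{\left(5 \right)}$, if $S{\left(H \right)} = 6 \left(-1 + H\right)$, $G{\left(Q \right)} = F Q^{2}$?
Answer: $-7848$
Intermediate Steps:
$F = -7$ ($F = 7 \left(-1\right) = -7$)
$G{\left(Q \right)} = - 7 Q^{2}$
$S{\left(H \right)} = -6 + 6 H$
$\left(G{\left(t{\left(0,\left(-3\right) 0 \right)} \right)} - 152\right) S{\left(5 \right)} = \left(- 7 \cdot 5^{2} - 152\right) \left(-6 + 6 \cdot 5\right) = \left(\left(-7\right) 25 - 152\right) \left(-6 + 30\right) = \left(-175 - 152\right) 24 = \left(-327\right) 24 = -7848$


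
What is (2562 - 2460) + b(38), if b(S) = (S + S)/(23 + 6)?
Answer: 3034/29 ≈ 104.62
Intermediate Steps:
b(S) = 2*S/29 (b(S) = (2*S)/29 = (2*S)*(1/29) = 2*S/29)
(2562 - 2460) + b(38) = (2562 - 2460) + (2/29)*38 = 102 + 76/29 = 3034/29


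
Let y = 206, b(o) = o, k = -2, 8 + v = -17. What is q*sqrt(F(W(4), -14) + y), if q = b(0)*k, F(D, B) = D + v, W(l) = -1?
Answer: 0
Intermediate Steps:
v = -25 (v = -8 - 17 = -25)
F(D, B) = -25 + D (F(D, B) = D - 25 = -25 + D)
q = 0 (q = 0*(-2) = 0)
q*sqrt(F(W(4), -14) + y) = 0*sqrt((-25 - 1) + 206) = 0*sqrt(-26 + 206) = 0*sqrt(180) = 0*(6*sqrt(5)) = 0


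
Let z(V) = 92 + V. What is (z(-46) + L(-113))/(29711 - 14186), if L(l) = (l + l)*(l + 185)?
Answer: -16226/15525 ≈ -1.0452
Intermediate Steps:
L(l) = 2*l*(185 + l) (L(l) = (2*l)*(185 + l) = 2*l*(185 + l))
(z(-46) + L(-113))/(29711 - 14186) = ((92 - 46) + 2*(-113)*(185 - 113))/(29711 - 14186) = (46 + 2*(-113)*72)/15525 = (46 - 16272)*(1/15525) = -16226*1/15525 = -16226/15525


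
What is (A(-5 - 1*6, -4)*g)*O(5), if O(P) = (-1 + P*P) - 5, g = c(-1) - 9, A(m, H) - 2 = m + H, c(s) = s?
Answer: 2470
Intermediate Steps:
A(m, H) = 2 + H + m (A(m, H) = 2 + (m + H) = 2 + (H + m) = 2 + H + m)
g = -10 (g = -1 - 9 = -10)
O(P) = -6 + P**2 (O(P) = (-1 + P**2) - 5 = -6 + P**2)
(A(-5 - 1*6, -4)*g)*O(5) = ((2 - 4 + (-5 - 1*6))*(-10))*(-6 + 5**2) = ((2 - 4 + (-5 - 6))*(-10))*(-6 + 25) = ((2 - 4 - 11)*(-10))*19 = -13*(-10)*19 = 130*19 = 2470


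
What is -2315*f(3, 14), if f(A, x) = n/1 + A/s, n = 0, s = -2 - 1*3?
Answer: 1389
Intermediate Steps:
s = -5 (s = -2 - 3 = -5)
f(A, x) = -A/5 (f(A, x) = 0/1 + A/(-5) = 0*1 + A*(-⅕) = 0 - A/5 = -A/5)
-2315*f(3, 14) = -(-463)*3 = -2315*(-⅗) = 1389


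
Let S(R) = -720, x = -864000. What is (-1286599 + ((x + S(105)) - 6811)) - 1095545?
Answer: -3253675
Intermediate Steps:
(-1286599 + ((x + S(105)) - 6811)) - 1095545 = (-1286599 + ((-864000 - 720) - 6811)) - 1095545 = (-1286599 + (-864720 - 6811)) - 1095545 = (-1286599 - 871531) - 1095545 = -2158130 - 1095545 = -3253675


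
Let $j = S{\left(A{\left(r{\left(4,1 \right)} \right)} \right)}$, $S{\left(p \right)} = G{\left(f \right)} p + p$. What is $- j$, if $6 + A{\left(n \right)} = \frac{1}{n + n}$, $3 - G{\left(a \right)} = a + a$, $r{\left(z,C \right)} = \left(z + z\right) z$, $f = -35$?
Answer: $\frac{14171}{32} \approx 442.84$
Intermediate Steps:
$r{\left(z,C \right)} = 2 z^{2}$ ($r{\left(z,C \right)} = 2 z z = 2 z^{2}$)
$G{\left(a \right)} = 3 - 2 a$ ($G{\left(a \right)} = 3 - \left(a + a\right) = 3 - 2 a$)
$A{\left(n \right)} = -6 + \frac{1}{2 n}$ ($A{\left(n \right)} = -6 + \frac{1}{n + n} = -6 + \frac{1}{2 n}$)
$S{\left(p \right)} = 74 p$ ($S{\left(p \right)} = \left(3 - -70\right) p + p = \left(3 + 70\right) p + p = 73 p + p = 74 p$)
$j = - \frac{14171}{32}$ ($j = 74 \left(-6 + \frac{1}{2 \cdot 2 \cdot 4^{2}}\right) = 74 \left(-6 + \frac{1}{2 \cdot 2 \cdot 16}\right) = 74 \left(-6 + \frac{1}{2 \cdot 32}\right) = 74 \left(-6 + \frac{1}{2} \cdot \frac{1}{32}\right) = 74 \left(-6 + \frac{1}{64}\right) = 74 \left(- \frac{383}{64}\right) = - \frac{14171}{32} \approx -442.84$)
$- j = \left(-1\right) \left(- \frac{14171}{32}\right) = \frac{14171}{32}$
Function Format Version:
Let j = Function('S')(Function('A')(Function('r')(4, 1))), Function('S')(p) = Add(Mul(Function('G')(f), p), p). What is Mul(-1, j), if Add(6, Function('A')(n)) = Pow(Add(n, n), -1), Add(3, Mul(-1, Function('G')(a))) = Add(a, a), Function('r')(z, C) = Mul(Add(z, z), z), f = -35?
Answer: Rational(14171, 32) ≈ 442.84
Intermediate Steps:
Function('r')(z, C) = Mul(2, Pow(z, 2)) (Function('r')(z, C) = Mul(Mul(2, z), z) = Mul(2, Pow(z, 2)))
Function('G')(a) = Add(3, Mul(-2, a)) (Function('G')(a) = Add(3, Mul(-1, Add(a, a))) = Add(3, Mul(-1, Mul(2, a))) = Add(3, Mul(-2, a)))
Function('A')(n) = Add(-6, Mul(Rational(1, 2), Pow(n, -1))) (Function('A')(n) = Add(-6, Pow(Add(n, n), -1)) = Add(-6, Pow(Mul(2, n), -1)) = Add(-6, Mul(Rational(1, 2), Pow(n, -1))))
Function('S')(p) = Mul(74, p) (Function('S')(p) = Add(Mul(Add(3, Mul(-2, -35)), p), p) = Add(Mul(Add(3, 70), p), p) = Add(Mul(73, p), p) = Mul(74, p))
j = Rational(-14171, 32) (j = Mul(74, Add(-6, Mul(Rational(1, 2), Pow(Mul(2, Pow(4, 2)), -1)))) = Mul(74, Add(-6, Mul(Rational(1, 2), Pow(Mul(2, 16), -1)))) = Mul(74, Add(-6, Mul(Rational(1, 2), Pow(32, -1)))) = Mul(74, Add(-6, Mul(Rational(1, 2), Rational(1, 32)))) = Mul(74, Add(-6, Rational(1, 64))) = Mul(74, Rational(-383, 64)) = Rational(-14171, 32) ≈ -442.84)
Mul(-1, j) = Mul(-1, Rational(-14171, 32)) = Rational(14171, 32)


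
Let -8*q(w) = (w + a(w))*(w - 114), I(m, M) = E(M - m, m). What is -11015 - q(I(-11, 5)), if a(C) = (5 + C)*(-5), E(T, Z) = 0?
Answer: -42635/4 ≈ -10659.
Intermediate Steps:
I(m, M) = 0
a(C) = -25 - 5*C
q(w) = -(-114 + w)*(-25 - 4*w)/8 (q(w) = -(w + (-25 - 5*w))*(w - 114)/8 = -(-25 - 4*w)*(-114 + w)/8 = -(-114 + w)*(-25 - 4*w)/8)
-11015 - q(I(-11, 5)) = -11015 - (-1425/4 + (1/2)*0**2 - 431/8*0) = -11015 - (-1425/4 + (1/2)*0 + 0) = -11015 - (-1425/4 + 0 + 0) = -11015 - 1*(-1425/4) = -11015 + 1425/4 = -42635/4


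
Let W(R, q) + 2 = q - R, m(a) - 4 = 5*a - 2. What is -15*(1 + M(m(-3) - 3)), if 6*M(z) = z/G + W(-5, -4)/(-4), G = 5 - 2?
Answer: -55/24 ≈ -2.2917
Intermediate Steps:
m(a) = 2 + 5*a (m(a) = 4 + (5*a - 2) = 4 + (-2 + 5*a) = 2 + 5*a)
W(R, q) = -2 + q - R (W(R, q) = -2 + (q - R) = -2 + q - R)
G = 3
M(z) = 1/24 + z/18 (M(z) = (z/3 + (-2 - 4 - 1*(-5))/(-4))/6 = (z*(⅓) + (-2 - 4 + 5)*(-¼))/6 = (z/3 - 1*(-¼))/6 = (z/3 + ¼)/6 = (¼ + z/3)/6 = 1/24 + z/18)
-15*(1 + M(m(-3) - 3)) = -15*(1 + (1/24 + ((2 + 5*(-3)) - 3)/18)) = -15*(1 + (1/24 + ((2 - 15) - 3)/18)) = -15*(1 + (1/24 + (-13 - 3)/18)) = -15*(1 + (1/24 + (1/18)*(-16))) = -15*(1 + (1/24 - 8/9)) = -15*(1 - 61/72) = -15*11/72 = -55/24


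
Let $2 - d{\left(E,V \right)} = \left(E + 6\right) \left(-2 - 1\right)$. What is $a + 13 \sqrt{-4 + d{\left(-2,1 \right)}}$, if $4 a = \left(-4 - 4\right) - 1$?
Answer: $- \frac{9}{4} + 13 \sqrt{10} \approx 38.86$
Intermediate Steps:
$d{\left(E,V \right)} = 20 + 3 E$ ($d{\left(E,V \right)} = 2 - \left(E + 6\right) \left(-2 - 1\right) = 2 - \left(6 + E\right) \left(-3\right) = 2 - \left(-18 - 3 E\right) = 2 + \left(18 + 3 E\right) = 20 + 3 E$)
$a = - \frac{9}{4}$ ($a = \frac{\left(-4 - 4\right) - 1}{4} = \frac{-8 - 1}{4} = \frac{1}{4} \left(-9\right) = - \frac{9}{4} \approx -2.25$)
$a + 13 \sqrt{-4 + d{\left(-2,1 \right)}} = - \frac{9}{4} + 13 \sqrt{-4 + \left(20 + 3 \left(-2\right)\right)} = - \frac{9}{4} + 13 \sqrt{-4 + \left(20 - 6\right)} = - \frac{9}{4} + 13 \sqrt{-4 + 14} = - \frac{9}{4} + 13 \sqrt{10}$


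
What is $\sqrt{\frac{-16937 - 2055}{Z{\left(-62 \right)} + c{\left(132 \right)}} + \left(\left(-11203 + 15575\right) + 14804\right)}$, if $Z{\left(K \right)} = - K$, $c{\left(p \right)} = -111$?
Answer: $\frac{2 \sqrt{239654}}{7} \approx 139.87$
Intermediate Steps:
$\sqrt{\frac{-16937 - 2055}{Z{\left(-62 \right)} + c{\left(132 \right)}} + \left(\left(-11203 + 15575\right) + 14804\right)} = \sqrt{\frac{-16937 - 2055}{\left(-1\right) \left(-62\right) - 111} + \left(\left(-11203 + 15575\right) + 14804\right)} = \sqrt{- \frac{18992}{62 - 111} + \left(4372 + 14804\right)} = \sqrt{- \frac{18992}{-49} + 19176} = \sqrt{\left(-18992\right) \left(- \frac{1}{49}\right) + 19176} = \sqrt{\frac{18992}{49} + 19176} = \sqrt{\frac{958616}{49}} = \frac{2 \sqrt{239654}}{7}$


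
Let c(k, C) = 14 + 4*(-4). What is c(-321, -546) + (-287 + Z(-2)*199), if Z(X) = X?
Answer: -687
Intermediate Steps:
c(k, C) = -2 (c(k, C) = 14 - 16 = -2)
c(-321, -546) + (-287 + Z(-2)*199) = -2 + (-287 - 2*199) = -2 + (-287 - 398) = -2 - 685 = -687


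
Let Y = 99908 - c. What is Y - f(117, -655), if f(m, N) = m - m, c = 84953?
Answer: 14955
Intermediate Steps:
Y = 14955 (Y = 99908 - 1*84953 = 99908 - 84953 = 14955)
f(m, N) = 0
Y - f(117, -655) = 14955 - 1*0 = 14955 + 0 = 14955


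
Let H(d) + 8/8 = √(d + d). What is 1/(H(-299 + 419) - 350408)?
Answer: -116803/40928822347 - 4*√15/122786467041 ≈ -2.8539e-6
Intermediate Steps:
H(d) = -1 + √2*√d (H(d) = -1 + √(d + d) = -1 + √(2*d) = -1 + √2*√d)
1/(H(-299 + 419) - 350408) = 1/((-1 + √2*√(-299 + 419)) - 350408) = 1/((-1 + √2*√120) - 350408) = 1/((-1 + √2*(2*√30)) - 350408) = 1/((-1 + 4*√15) - 350408) = 1/(-350409 + 4*√15)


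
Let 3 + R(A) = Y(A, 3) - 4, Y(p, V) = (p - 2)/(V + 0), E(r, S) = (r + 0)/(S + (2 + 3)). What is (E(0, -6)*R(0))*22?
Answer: 0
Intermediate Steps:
E(r, S) = r/(5 + S) (E(r, S) = r/(S + 5) = r/(5 + S))
Y(p, V) = (-2 + p)/V
R(A) = -23/3 + A/3 (R(A) = -3 + ((-2 + A)/3 - 4) = -3 + ((-⅔ + A/3) - 4) = -3 + (-14/3 + A/3) = -23/3 + A/3)
(E(0, -6)*R(0))*22 = ((0/(5 - 6))*(-23/3 + (⅓)*0))*22 = ((0/(-1))*(-23/3 + 0))*22 = ((0*(-1))*(-23/3))*22 = (0*(-23/3))*22 = 0*22 = 0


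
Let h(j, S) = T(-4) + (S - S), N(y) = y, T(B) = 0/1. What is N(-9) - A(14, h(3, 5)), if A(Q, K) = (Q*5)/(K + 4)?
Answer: -53/2 ≈ -26.500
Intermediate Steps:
T(B) = 0 (T(B) = 0*1 = 0)
h(j, S) = 0 (h(j, S) = 0 + (S - S) = 0 + 0 = 0)
A(Q, K) = 5*Q/(4 + K) (A(Q, K) = (5*Q)/(4 + K) = 5*Q/(4 + K))
N(-9) - A(14, h(3, 5)) = -9 - 5*14/(4 + 0) = -9 - 5*14/4 = -9 - 1*35/2 = -9 - 35/2 = -53/2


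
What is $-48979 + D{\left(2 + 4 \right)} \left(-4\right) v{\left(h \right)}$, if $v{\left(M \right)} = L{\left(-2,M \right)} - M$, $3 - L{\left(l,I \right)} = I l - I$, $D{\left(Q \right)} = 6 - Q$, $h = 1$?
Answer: $-48979$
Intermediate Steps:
$L{\left(l,I \right)} = 3 + I - I l$ ($L{\left(l,I \right)} = 3 - \left(I l - I\right) = 3 - \left(- I + I l\right) = 3 + I - I l$)
$v{\left(M \right)} = 3 + 2 M$ ($v{\left(M \right)} = \left(3 + M - M \left(-2\right)\right) - M = \left(3 + M + 2 M\right) - M = \left(3 + 3 M\right) - M = 3 + 2 M$)
$-48979 + D{\left(2 + 4 \right)} \left(-4\right) v{\left(h \right)} = -48979 + \left(6 - \left(2 + 4\right)\right) \left(-4\right) \left(3 + 2 \cdot 1\right) = -48979 + \left(6 - 6\right) \left(-4\right) \left(3 + 2\right) = -48979 + \left(6 - 6\right) \left(-4\right) 5 = -48979 + 0 \left(-4\right) 5 = -48979 + 0 \cdot 5 = -48979 + 0 = -48979$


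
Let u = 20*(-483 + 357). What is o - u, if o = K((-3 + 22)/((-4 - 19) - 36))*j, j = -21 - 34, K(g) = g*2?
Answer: 150770/59 ≈ 2555.4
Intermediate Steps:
K(g) = 2*g
j = -55
u = -2520 (u = 20*(-126) = -2520)
o = 2090/59 (o = (2*((-3 + 22)/((-4 - 19) - 36)))*(-55) = (2*(19/(-23 - 36)))*(-55) = (2*(19/(-59)))*(-55) = (2*(19*(-1/59)))*(-55) = (2*(-19/59))*(-55) = -38/59*(-55) = 2090/59 ≈ 35.424)
o - u = 2090/59 - 1*(-2520) = 2090/59 + 2520 = 150770/59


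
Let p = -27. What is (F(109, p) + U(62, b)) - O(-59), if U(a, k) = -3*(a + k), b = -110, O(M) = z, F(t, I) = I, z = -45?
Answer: 162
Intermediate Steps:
O(M) = -45
U(a, k) = -3*a - 3*k
(F(109, p) + U(62, b)) - O(-59) = (-27 + (-3*62 - 3*(-110))) - 1*(-45) = (-27 + (-186 + 330)) + 45 = (-27 + 144) + 45 = 117 + 45 = 162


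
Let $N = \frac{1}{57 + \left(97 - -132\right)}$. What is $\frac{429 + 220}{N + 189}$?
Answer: $\frac{185614}{54055} \approx 3.4338$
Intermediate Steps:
$N = \frac{1}{286}$ ($N = \frac{1}{57 + \left(97 + 132\right)} = \frac{1}{57 + 229} = \frac{1}{286} \approx 0.0034965$)
$\frac{429 + 220}{N + 189} = \frac{429 + 220}{\frac{1}{286} + 189} = \frac{649}{\frac{54055}{286}} = 649 \cdot \frac{286}{54055} = \frac{185614}{54055}$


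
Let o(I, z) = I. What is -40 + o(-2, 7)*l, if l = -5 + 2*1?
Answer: -34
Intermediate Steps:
l = -3 (l = -5 + 2 = -3)
-40 + o(-2, 7)*l = -40 - 2*(-3) = -40 + 6 = -34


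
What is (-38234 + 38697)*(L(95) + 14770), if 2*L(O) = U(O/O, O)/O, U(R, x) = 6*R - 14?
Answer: 649656598/95 ≈ 6.8385e+6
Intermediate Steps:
U(R, x) = -14 + 6*R
L(O) = -4/O (L(O) = ((-14 + 6*(O/O))/O)/2 = ((-14 + 6*1)/O)/2 = ((-14 + 6)/O)/2 = (-8/O)/2 = -4/O)
(-38234 + 38697)*(L(95) + 14770) = (-38234 + 38697)*(-4/95 + 14770) = 463*(-4*1/95 + 14770) = 463*(-4/95 + 14770) = 463*(1403146/95) = 649656598/95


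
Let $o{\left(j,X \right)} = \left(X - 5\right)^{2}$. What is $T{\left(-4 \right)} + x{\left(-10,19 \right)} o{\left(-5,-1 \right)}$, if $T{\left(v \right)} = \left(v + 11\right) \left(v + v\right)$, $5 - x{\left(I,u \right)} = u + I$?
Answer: $-200$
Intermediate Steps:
$x{\left(I,u \right)} = 5 - I - u$ ($x{\left(I,u \right)} = 5 - \left(u + I\right) = 5 - \left(I + u\right) = 5 - I - u$)
$o{\left(j,X \right)} = \left(-5 + X\right)^{2}$
$T{\left(v \right)} = 2 v \left(11 + v\right)$ ($T{\left(v \right)} = \left(11 + v\right) 2 v = 2 v \left(11 + v\right)$)
$T{\left(-4 \right)} + x{\left(-10,19 \right)} o{\left(-5,-1 \right)} = 2 \left(-4\right) \left(11 - 4\right) + \left(5 - -10 - 19\right) \left(-5 - 1\right)^{2} = 2 \left(-4\right) 7 + \left(5 + 10 - 19\right) \left(-6\right)^{2} = -56 - 144 = -200$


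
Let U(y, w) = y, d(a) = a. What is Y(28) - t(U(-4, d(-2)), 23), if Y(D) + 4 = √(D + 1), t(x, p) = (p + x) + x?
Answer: -19 + √29 ≈ -13.615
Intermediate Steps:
t(x, p) = p + 2*x
Y(D) = -4 + √(1 + D) (Y(D) = -4 + √(D + 1) = -4 + √(1 + D))
Y(28) - t(U(-4, d(-2)), 23) = (-4 + √(1 + 28)) - (23 + 2*(-4)) = (-4 + √29) - (23 - 8) = (-4 + √29) - 1*15 = (-4 + √29) - 15 = -19 + √29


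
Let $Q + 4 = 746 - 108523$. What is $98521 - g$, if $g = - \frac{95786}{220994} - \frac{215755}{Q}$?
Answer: $\frac{24964147248085}{253393131} \approx 98519.0$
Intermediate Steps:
$Q = -107781$ ($Q = -4 + \left(746 - 108523\right) = -4 - 107777 = -107781$)
$g = \frac{397411166}{253393131}$ ($g = - \frac{95786}{220994} - \frac{215755}{-107781} = \left(-95786\right) \frac{1}{220994} - - \frac{215755}{107781} = - \frac{1019}{2351} + \frac{215755}{107781} = \frac{397411166}{253393131} \approx 1.5684$)
$98521 - g = 98521 - \frac{397411166}{253393131} = \frac{24964147248085}{253393131}$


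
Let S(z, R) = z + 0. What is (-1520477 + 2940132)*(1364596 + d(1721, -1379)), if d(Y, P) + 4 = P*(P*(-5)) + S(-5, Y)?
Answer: -11561128011790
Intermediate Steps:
S(z, R) = z
d(Y, P) = -9 - 5*P² (d(Y, P) = -4 + (P*(P*(-5)) - 5) = -4 + (P*(-5*P) - 5) = -4 + (-5*P² - 5) = -4 + (-5 - 5*P²) = -9 - 5*P²)
(-1520477 + 2940132)*(1364596 + d(1721, -1379)) = (-1520477 + 2940132)*(1364596 + (-9 - 5*(-1379)²)) = 1419655*(1364596 + (-9 - 5*1901641)) = 1419655*(1364596 + (-9 - 9508205)) = 1419655*(1364596 - 9508214) = 1419655*(-8143618) = -11561128011790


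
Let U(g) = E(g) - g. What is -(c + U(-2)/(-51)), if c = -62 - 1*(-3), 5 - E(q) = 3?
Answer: 3013/51 ≈ 59.078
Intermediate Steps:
E(q) = 2 (E(q) = 5 - 1*3 = 5 - 3 = 2)
U(g) = 2 - g
c = -59 (c = -62 + 3 = -59)
-(c + U(-2)/(-51)) = -(-59 + (2 - 1*(-2))/(-51)) = -(-59 - (2 + 2)/51) = -(-59 - 1/51*4) = -(-59 - 4/51) = -1*(-3013/51) = 3013/51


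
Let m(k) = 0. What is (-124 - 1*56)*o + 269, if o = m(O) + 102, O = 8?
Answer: -18091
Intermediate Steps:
o = 102 (o = 0 + 102 = 102)
(-124 - 1*56)*o + 269 = (-124 - 1*56)*102 + 269 = (-124 - 56)*102 + 269 = -180*102 + 269 = -18360 + 269 = -18091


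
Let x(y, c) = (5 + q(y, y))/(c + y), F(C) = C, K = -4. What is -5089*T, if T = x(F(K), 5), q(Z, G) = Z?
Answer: -5089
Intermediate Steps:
x(y, c) = (5 + y)/(c + y)
T = 1 (T = (5 - 4)/(5 - 4) = 1/1 = 1*1 = 1)
-5089*T = -5089*1 = -5089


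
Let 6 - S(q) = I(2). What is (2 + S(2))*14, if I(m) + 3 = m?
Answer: 126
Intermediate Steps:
I(m) = -3 + m
S(q) = 7 (S(q) = 6 - (-3 + 2) = 6 - 1*(-1) = 6 + 1 = 7)
(2 + S(2))*14 = (2 + 7)*14 = 9*14 = 126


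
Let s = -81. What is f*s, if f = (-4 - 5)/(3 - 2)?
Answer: 729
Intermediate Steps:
f = -9 (f = -9/1 = -9*1 = -9)
f*s = -9*(-81) = 729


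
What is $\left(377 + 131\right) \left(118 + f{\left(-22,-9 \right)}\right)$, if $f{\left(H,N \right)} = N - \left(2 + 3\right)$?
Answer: $52832$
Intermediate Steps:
$f{\left(H,N \right)} = -5 + N$ ($f{\left(H,N \right)} = N - 5 = -5 + N$)
$\left(377 + 131\right) \left(118 + f{\left(-22,-9 \right)}\right) = \left(377 + 131\right) \left(118 - 14\right) = 508 \left(118 - 14\right) = 508 \cdot 104 = 52832$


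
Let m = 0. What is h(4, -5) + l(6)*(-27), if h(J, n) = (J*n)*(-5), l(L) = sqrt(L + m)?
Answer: 100 - 27*sqrt(6) ≈ 33.864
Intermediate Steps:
l(L) = sqrt(L) (l(L) = sqrt(L + 0) = sqrt(L))
h(J, n) = -5*J*n
h(4, -5) + l(6)*(-27) = -5*4*(-5) + sqrt(6)*(-27) = 100 - 27*sqrt(6)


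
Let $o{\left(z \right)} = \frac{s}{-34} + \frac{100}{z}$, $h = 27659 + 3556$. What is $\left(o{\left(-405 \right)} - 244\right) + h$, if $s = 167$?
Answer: $\frac{85279927}{2754} \approx 30966.0$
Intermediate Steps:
$h = 31215$
$o{\left(z \right)} = - \frac{167}{34} + \frac{100}{z}$ ($o{\left(z \right)} = \frac{167}{-34} + \frac{100}{z} = 167 \left(- \frac{1}{34}\right) + \frac{100}{z} = - \frac{167}{34} + \frac{100}{z}$)
$\left(o{\left(-405 \right)} - 244\right) + h = \left(\left(- \frac{167}{34} + \frac{100}{-405}\right) - 244\right) + 31215 = \left(\left(- \frac{167}{34} + 100 \left(- \frac{1}{405}\right)\right) - 244\right) + 31215 = \left(\left(- \frac{167}{34} - \frac{20}{81}\right) - 244\right) + 31215 = \left(- \frac{14207}{2754} - 244\right) + 31215 = - \frac{686183}{2754} + 31215 = \frac{85279927}{2754}$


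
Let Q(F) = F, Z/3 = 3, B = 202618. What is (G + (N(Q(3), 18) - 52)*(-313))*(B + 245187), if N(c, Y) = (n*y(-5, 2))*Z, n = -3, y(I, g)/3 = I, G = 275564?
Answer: 73921410375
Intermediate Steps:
Z = 9 (Z = 3*3 = 9)
y(I, g) = 3*I
N(c, Y) = 405 (N(c, Y) = -9*(-5)*9 = -3*(-15)*9 = 45*9 = 405)
(G + (N(Q(3), 18) - 52)*(-313))*(B + 245187) = (275564 + (405 - 52)*(-313))*(202618 + 245187) = (275564 + 353*(-313))*447805 = (275564 - 110489)*447805 = 165075*447805 = 73921410375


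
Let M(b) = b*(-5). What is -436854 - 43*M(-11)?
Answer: -439219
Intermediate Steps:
M(b) = -5*b
-436854 - 43*M(-11) = -436854 - (-215)*(-11) = -436854 - 43*55 = -436854 - 2365 = -439219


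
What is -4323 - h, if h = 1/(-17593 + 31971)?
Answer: -62156095/14378 ≈ -4323.0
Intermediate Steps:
h = 1/14378 ≈ 6.9551e-5
-4323 - h = -4323 - 1*1/14378 = -4323 - 1/14378 = -62156095/14378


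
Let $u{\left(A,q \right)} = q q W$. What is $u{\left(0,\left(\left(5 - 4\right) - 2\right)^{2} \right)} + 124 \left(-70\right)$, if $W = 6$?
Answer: $-8674$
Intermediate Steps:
$u{\left(A,q \right)} = 6 q^{2}$ ($u{\left(A,q \right)} = q q 6 = q^{2} \cdot 6 = 6 q^{2}$)
$u{\left(0,\left(\left(5 - 4\right) - 2\right)^{2} \right)} + 124 \left(-70\right) = 6 \left(\left(\left(5 - 4\right) - 2\right)^{2}\right)^{2} + 124 \left(-70\right) = 6 \left(\left(1 - 2\right)^{2}\right)^{2} - 8680 = 6 \left(\left(-1\right)^{2}\right)^{2} - 8680 = 6 \cdot 1^{2} - 8680 = 6 \cdot 1 - 8680 = 6 - 8680 = -8674$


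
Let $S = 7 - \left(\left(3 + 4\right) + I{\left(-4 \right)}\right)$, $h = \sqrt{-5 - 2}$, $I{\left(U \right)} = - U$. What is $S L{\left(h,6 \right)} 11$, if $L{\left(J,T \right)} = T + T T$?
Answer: $-1848$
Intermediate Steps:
$h = i \sqrt{7}$ ($h = \sqrt{-7} = i \sqrt{7} \approx 2.6458 i$)
$L{\left(J,T \right)} = T + T^{2}$
$S = -4$ ($S = 7 - \left(\left(3 + 4\right) - -4\right) = 7 - \left(7 + 4\right) = 7 - 11 = -4$)
$S L{\left(h,6 \right)} 11 = - 4 \cdot 6 \left(1 + 6\right) 11 = - 4 \cdot 6 \cdot 7 \cdot 11 = \left(-4\right) 42 \cdot 11 = \left(-168\right) 11 = -1848$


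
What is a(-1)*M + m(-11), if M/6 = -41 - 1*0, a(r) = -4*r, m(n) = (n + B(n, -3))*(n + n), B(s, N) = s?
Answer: -500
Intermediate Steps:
m(n) = 4*n² (m(n) = (n + n)*(n + n) = (2*n)*(2*n) = 4*n²)
M = -246 (M = 6*(-41 - 1*0) = 6*(-41 + 0) = 6*(-41) = -246)
a(-1)*M + m(-11) = -4*(-1)*(-246) + 4*(-11)² = 4*(-246) + 4*121 = -984 + 484 = -500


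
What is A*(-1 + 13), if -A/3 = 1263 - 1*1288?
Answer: 900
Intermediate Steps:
A = 75 (A = -3*(1263 - 1*1288) = -3*(1263 - 1288) = -3*(-25) = 75)
A*(-1 + 13) = 75*(-1 + 13) = 75*12 = 900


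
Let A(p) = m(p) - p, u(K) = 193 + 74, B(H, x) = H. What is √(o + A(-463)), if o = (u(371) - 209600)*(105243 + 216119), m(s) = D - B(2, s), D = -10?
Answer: I*√67271671095 ≈ 2.5937e+5*I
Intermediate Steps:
u(K) = 267
m(s) = -12 (m(s) = -10 - 1*2 = -10 - 2 = -12)
o = -67271671546 (o = (267 - 209600)*(105243 + 216119) = -209333*321362 = -67271671546)
A(p) = -12 - p
√(o + A(-463)) = √(-67271671546 + (-12 - 1*(-463))) = √(-67271671546 + (-12 + 463)) = √(-67271671546 + 451) = √(-67271671095) = I*√67271671095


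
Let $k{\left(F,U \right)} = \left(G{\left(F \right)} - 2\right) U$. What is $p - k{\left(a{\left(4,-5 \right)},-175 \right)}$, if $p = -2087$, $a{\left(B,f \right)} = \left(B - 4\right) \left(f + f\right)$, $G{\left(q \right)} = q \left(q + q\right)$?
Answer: $-2437$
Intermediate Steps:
$G{\left(q \right)} = 2 q^{2}$ ($G{\left(q \right)} = q 2 q = 2 q^{2}$)
$a{\left(B,f \right)} = 2 f \left(-4 + B\right)$ ($a{\left(B,f \right)} = \left(-4 + B\right) 2 f = 2 f \left(-4 + B\right)$)
$k{\left(F,U \right)} = U \left(-2 + 2 F^{2}\right)$ ($k{\left(F,U \right)} = \left(2 F^{2} - 2\right) U = \left(-2 + 2 F^{2}\right) U = U \left(-2 + 2 F^{2}\right)$)
$p - k{\left(a{\left(4,-5 \right)},-175 \right)} = -2087 - 2 \left(-175\right) \left(-1 + \left(2 \left(-5\right) \left(-4 + 4\right)\right)^{2}\right) = -2087 - 2 \left(-175\right) \left(-1 + \left(2 \left(-5\right) 0\right)^{2}\right) = -2087 - 2 \left(-175\right) \left(-1 + 0^{2}\right) = -2087 - 2 \left(-175\right) \left(-1 + 0\right) = -2087 - 2 \left(-175\right) \left(-1\right) = -2087 - 350 = -2437$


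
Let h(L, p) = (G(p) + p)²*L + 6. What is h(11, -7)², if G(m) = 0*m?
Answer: 297025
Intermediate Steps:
G(m) = 0
h(L, p) = 6 + L*p² (h(L, p) = (0 + p)²*L + 6 = p²*L + 6 = L*p² + 6 = 6 + L*p²)
h(11, -7)² = (6 + 11*(-7)²)² = (6 + 11*49)² = (6 + 539)² = 545² = 297025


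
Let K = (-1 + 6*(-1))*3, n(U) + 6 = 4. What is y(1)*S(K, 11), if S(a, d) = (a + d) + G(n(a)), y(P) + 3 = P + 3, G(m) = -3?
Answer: -13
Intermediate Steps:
n(U) = -2 (n(U) = -6 + 4 = -2)
y(P) = P (y(P) = -3 + (P + 3) = -3 + (3 + P) = P)
K = -21 (K = (-1 - 6)*3 = -7*3 = -21)
S(a, d) = -3 + a + d (S(a, d) = (a + d) - 3 = -3 + a + d)
y(1)*S(K, 11) = 1*(-3 - 21 + 11) = 1*(-13) = -13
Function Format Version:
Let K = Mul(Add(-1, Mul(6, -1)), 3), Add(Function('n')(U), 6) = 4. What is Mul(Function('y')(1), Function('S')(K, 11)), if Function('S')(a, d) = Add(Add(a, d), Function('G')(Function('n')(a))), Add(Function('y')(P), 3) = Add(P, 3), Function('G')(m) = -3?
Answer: -13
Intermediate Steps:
Function('n')(U) = -2 (Function('n')(U) = Add(-6, 4) = -2)
Function('y')(P) = P (Function('y')(P) = Add(-3, Add(P, 3)) = Add(-3, Add(3, P)) = P)
K = -21 (K = Mul(Add(-1, -6), 3) = Mul(-7, 3) = -21)
Function('S')(a, d) = Add(-3, a, d) (Function('S')(a, d) = Add(Add(a, d), -3) = Add(-3, a, d))
Mul(Function('y')(1), Function('S')(K, 11)) = Mul(1, Add(-3, -21, 11)) = Mul(1, -13) = -13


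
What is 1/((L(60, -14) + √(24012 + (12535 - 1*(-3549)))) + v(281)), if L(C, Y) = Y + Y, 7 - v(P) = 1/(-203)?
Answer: 432593/817075710 + 41209*√2506/408537855 ≈ 0.0055790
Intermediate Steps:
v(P) = 1422/203 (v(P) = 7 - 1/(-203) = 7 - 1*(-1/203) = 7 + 1/203 = 1422/203)
L(C, Y) = 2*Y
1/((L(60, -14) + √(24012 + (12535 - 1*(-3549)))) + v(281)) = 1/((2*(-14) + √(24012 + (12535 - 1*(-3549)))) + 1422/203) = 1/((-28 + √(24012 + (12535 + 3549))) + 1422/203) = 1/((-28 + √(24012 + 16084)) + 1422/203) = 1/((-28 + √40096) + 1422/203) = 1/((-28 + 4*√2506) + 1422/203) = 1/(-4262/203 + 4*√2506)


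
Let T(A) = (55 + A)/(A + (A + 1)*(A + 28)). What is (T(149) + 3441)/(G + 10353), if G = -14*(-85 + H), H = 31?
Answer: 30623821/98866397 ≈ 0.30975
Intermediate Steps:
G = 756 (G = -14*(-85 + 31) = -14*(-54) = 756)
T(A) = (55 + A)/(A + (1 + A)*(28 + A))
(T(149) + 3441)/(G + 10353) = ((55 + 149)/(28 + 149² + 30*149) + 3441)/(756 + 10353) = (204/(28 + 22201 + 4470) + 3441)/11109 = (204/26699 + 3441)*(1/11109) = (91871463/26699)*(1/11109) = 30623821/98866397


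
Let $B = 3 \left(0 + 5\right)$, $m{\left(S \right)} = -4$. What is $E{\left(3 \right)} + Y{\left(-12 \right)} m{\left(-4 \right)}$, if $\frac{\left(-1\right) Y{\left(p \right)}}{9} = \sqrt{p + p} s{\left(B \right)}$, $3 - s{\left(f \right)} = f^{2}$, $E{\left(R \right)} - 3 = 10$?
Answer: $13 - 15984 i \sqrt{6} \approx 13.0 - 39153.0 i$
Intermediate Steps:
$E{\left(R \right)} = 13$ ($E{\left(R \right)} = 3 + 10 = 13$)
$B = 15$ ($B = 3 \cdot 5 = 15$)
$s{\left(f \right)} = 3 - f^{2}$
$Y{\left(p \right)} = 1998 \sqrt{2} \sqrt{p}$ ($Y{\left(p \right)} = - 9 \sqrt{p + p} \left(3 - 15^{2}\right) = - 9 \sqrt{2 p} \left(3 - 225\right) = - 9 \sqrt{2} \sqrt{p} \left(3 - 225\right) = - 9 \sqrt{2} \sqrt{p} \left(-222\right) = - 9 \left(- 222 \sqrt{2} \sqrt{p}\right) = 1998 \sqrt{2} \sqrt{p}$)
$E{\left(3 \right)} + Y{\left(-12 \right)} m{\left(-4 \right)} = 13 + 1998 \sqrt{2} \sqrt{-12} \left(-4\right) = 13 + 1998 \sqrt{2} \cdot 2 i \sqrt{3} \left(-4\right) = 13 + 3996 i \sqrt{6} \left(-4\right) = 13 - 15984 i \sqrt{6}$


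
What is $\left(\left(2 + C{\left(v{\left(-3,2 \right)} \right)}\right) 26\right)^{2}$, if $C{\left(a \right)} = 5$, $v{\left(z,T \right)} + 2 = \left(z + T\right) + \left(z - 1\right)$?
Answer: $33124$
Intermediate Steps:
$v{\left(z,T \right)} = -3 + T + 2 z$ ($v{\left(z,T \right)} = -2 + \left(\left(z + T\right) + \left(z - 1\right)\right) = -2 + \left(\left(T + z\right) + \left(-1 + z\right)\right) = -2 + \left(-1 + T + 2 z\right) = -3 + T + 2 z$)
$\left(\left(2 + C{\left(v{\left(-3,2 \right)} \right)}\right) 26\right)^{2} = \left(\left(2 + 5\right) 26\right)^{2} = \left(7 \cdot 26\right)^{2} = 182^{2} = 33124$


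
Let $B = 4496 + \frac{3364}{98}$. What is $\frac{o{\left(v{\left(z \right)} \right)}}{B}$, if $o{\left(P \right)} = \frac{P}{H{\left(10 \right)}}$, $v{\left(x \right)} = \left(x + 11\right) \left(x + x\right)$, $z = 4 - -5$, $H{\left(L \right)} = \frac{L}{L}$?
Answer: $\frac{8820}{110993} \approx 0.079464$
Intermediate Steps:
$H{\left(L \right)} = 1$
$z = 9$ ($z = 4 + 5 = 9$)
$v{\left(x \right)} = 2 x \left(11 + x\right)$ ($v{\left(x \right)} = \left(11 + x\right) 2 x = 2 x \left(11 + x\right)$)
$o{\left(P \right)} = P$ ($o{\left(P \right)} = \frac{P}{1} = P 1 = P$)
$B = \frac{221986}{49}$ ($B = 4496 + 3364 \cdot \frac{1}{98} = 4496 + \frac{1682}{49} = \frac{221986}{49} \approx 4530.3$)
$\frac{o{\left(v{\left(z \right)} \right)}}{B} = \frac{2 \cdot 9 \left(11 + 9\right)}{\frac{221986}{49}} = 2 \cdot 9 \cdot 20 \cdot \frac{49}{221986} = 360 \cdot \frac{49}{221986} = \frac{8820}{110993}$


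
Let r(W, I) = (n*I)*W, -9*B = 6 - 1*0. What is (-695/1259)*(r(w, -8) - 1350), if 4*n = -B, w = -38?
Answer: 2709110/3777 ≈ 717.26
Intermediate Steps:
B = -⅔ (B = -(6 - 1*0)/9 = -(6 + 0)/9 = -⅑*6 = -⅔ ≈ -0.66667)
n = ⅙ (n = (-1*(-⅔))/4 = (¼)*(⅔) = ⅙ ≈ 0.16667)
r(W, I) = I*W/6 (r(W, I) = (I/6)*W = I*W/6)
(-695/1259)*(r(w, -8) - 1350) = (-695/1259)*((⅙)*(-8)*(-38) - 1350) = (-695*1/1259)*(152/3 - 1350) = -695/1259*(-3898/3) = 2709110/3777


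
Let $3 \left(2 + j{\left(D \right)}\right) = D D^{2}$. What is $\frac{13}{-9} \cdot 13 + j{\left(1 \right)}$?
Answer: $- \frac{184}{9} \approx -20.444$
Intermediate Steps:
$j{\left(D \right)} = -2 + \frac{D^{3}}{3}$ ($j{\left(D \right)} = -2 + \frac{D D^{2}}{3} = -2 + \frac{D^{3}}{3}$)
$\frac{13}{-9} \cdot 13 + j{\left(1 \right)} = \frac{13}{-9} \cdot 13 - \left(2 - \frac{1^{3}}{3}\right) = 13 \left(- \frac{1}{9}\right) 13 + \left(-2 + \frac{1}{3} \cdot 1\right) = \left(- \frac{13}{9}\right) 13 + \left(-2 + \frac{1}{3}\right) = - \frac{169}{9} - \frac{5}{3} = - \frac{184}{9}$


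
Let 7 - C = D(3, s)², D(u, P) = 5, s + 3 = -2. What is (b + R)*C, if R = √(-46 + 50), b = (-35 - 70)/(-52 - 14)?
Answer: -711/11 ≈ -64.636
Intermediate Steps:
s = -5 (s = -3 - 2 = -5)
C = -18 (C = 7 - 1*5² = 7 - 1*25 = 7 - 25 = -18)
b = 35/22 (b = -105/(-66) = -105*(-1/66) = 35/22 ≈ 1.5909)
R = 2 (R = √4 = 2)
(b + R)*C = (35/22 + 2)*(-18) = (79/22)*(-18) = -711/11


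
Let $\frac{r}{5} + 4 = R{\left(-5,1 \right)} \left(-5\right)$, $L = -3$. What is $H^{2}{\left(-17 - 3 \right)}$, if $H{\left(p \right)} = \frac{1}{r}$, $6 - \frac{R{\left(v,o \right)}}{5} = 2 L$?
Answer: $\frac{1}{2310400} \approx 4.3283 \cdot 10^{-7}$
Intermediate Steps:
$R{\left(v,o \right)} = 60$ ($R{\left(v,o \right)} = 30 - 5 \cdot 2 \left(-3\right) = 30 - -30 = 30 + 30 = 60$)
$r = -1520$ ($r = -20 + 5 \cdot 60 \left(-5\right) = -20 + 5 \left(-300\right) = -20 - 1500 = -1520$)
$H{\left(p \right)} = - \frac{1}{1520}$ ($H{\left(p \right)} = \frac{1}{-1520} = - \frac{1}{1520}$)
$H^{2}{\left(-17 - 3 \right)} = \left(- \frac{1}{1520}\right)^{2} = \frac{1}{2310400}$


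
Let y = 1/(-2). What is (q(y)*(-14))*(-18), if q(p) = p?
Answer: -126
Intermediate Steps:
y = -½ (y = 1*(-½) = -½ ≈ -0.50000)
(q(y)*(-14))*(-18) = -½*(-14)*(-18) = 7*(-18) = -126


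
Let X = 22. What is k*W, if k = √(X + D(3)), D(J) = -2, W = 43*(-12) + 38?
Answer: -956*√5 ≈ -2137.7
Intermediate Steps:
W = -478 (W = -516 + 38 = -478)
k = 2*√5 (k = √(22 - 2) = √20 = 2*√5 ≈ 4.4721)
k*W = (2*√5)*(-478) = -956*√5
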